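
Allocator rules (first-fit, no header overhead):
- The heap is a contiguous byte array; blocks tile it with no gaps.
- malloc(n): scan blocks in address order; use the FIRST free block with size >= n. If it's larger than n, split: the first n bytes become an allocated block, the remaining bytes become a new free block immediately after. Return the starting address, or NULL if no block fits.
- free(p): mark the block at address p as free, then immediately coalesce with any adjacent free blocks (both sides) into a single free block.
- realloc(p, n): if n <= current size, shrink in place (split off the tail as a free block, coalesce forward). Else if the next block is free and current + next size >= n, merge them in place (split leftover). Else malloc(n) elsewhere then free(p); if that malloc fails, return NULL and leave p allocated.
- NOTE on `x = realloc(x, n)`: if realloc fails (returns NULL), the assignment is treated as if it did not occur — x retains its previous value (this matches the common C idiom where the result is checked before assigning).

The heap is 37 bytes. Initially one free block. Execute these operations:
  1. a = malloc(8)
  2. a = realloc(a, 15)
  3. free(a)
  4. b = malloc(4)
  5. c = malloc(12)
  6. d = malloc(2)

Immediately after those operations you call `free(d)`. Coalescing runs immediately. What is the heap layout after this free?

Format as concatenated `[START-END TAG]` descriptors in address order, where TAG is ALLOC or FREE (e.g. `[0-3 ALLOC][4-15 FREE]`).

Op 1: a = malloc(8) -> a = 0; heap: [0-7 ALLOC][8-36 FREE]
Op 2: a = realloc(a, 15) -> a = 0; heap: [0-14 ALLOC][15-36 FREE]
Op 3: free(a) -> (freed a); heap: [0-36 FREE]
Op 4: b = malloc(4) -> b = 0; heap: [0-3 ALLOC][4-36 FREE]
Op 5: c = malloc(12) -> c = 4; heap: [0-3 ALLOC][4-15 ALLOC][16-36 FREE]
Op 6: d = malloc(2) -> d = 16; heap: [0-3 ALLOC][4-15 ALLOC][16-17 ALLOC][18-36 FREE]
free(d): d = 16 -> block [16-17 ALLOC]; mark free, coalesce with adjacent free neighbors -> [0-3 ALLOC][4-15 ALLOC][16-36 FREE]

Answer: [0-3 ALLOC][4-15 ALLOC][16-36 FREE]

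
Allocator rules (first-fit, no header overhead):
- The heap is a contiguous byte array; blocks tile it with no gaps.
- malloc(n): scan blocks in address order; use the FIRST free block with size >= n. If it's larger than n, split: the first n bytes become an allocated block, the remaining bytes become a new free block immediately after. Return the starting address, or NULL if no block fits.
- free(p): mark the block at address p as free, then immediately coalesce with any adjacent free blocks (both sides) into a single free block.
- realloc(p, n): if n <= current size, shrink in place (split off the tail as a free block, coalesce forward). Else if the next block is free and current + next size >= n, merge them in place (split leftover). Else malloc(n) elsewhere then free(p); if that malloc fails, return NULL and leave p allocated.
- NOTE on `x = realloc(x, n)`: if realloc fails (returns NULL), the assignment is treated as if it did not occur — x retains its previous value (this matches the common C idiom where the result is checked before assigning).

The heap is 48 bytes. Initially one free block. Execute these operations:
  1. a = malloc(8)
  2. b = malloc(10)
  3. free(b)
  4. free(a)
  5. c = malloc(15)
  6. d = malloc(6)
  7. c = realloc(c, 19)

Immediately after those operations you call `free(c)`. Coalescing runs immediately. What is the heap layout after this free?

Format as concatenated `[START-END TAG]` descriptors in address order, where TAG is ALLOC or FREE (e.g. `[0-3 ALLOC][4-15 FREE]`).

Op 1: a = malloc(8) -> a = 0; heap: [0-7 ALLOC][8-47 FREE]
Op 2: b = malloc(10) -> b = 8; heap: [0-7 ALLOC][8-17 ALLOC][18-47 FREE]
Op 3: free(b) -> (freed b); heap: [0-7 ALLOC][8-47 FREE]
Op 4: free(a) -> (freed a); heap: [0-47 FREE]
Op 5: c = malloc(15) -> c = 0; heap: [0-14 ALLOC][15-47 FREE]
Op 6: d = malloc(6) -> d = 15; heap: [0-14 ALLOC][15-20 ALLOC][21-47 FREE]
Op 7: c = realloc(c, 19) -> c = 21; heap: [0-14 FREE][15-20 ALLOC][21-39 ALLOC][40-47 FREE]
free(c): c = 21 -> block [21-39 ALLOC]; mark free, coalesce with adjacent free neighbors -> [0-14 FREE][15-20 ALLOC][21-47 FREE]

Answer: [0-14 FREE][15-20 ALLOC][21-47 FREE]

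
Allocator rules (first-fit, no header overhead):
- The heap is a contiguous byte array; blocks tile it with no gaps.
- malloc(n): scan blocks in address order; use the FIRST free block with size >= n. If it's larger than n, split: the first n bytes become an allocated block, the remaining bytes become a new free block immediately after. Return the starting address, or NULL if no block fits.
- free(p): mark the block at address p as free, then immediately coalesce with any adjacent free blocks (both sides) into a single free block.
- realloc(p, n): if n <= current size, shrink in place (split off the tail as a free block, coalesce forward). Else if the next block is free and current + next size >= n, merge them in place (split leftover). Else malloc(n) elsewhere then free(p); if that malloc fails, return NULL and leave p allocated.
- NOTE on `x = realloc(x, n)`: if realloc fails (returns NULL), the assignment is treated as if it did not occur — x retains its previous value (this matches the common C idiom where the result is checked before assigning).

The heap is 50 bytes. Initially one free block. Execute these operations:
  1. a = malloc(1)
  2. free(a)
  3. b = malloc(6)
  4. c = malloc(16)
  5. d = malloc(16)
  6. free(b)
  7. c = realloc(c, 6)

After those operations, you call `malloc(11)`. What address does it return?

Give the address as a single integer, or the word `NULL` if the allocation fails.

Op 1: a = malloc(1) -> a = 0; heap: [0-0 ALLOC][1-49 FREE]
Op 2: free(a) -> (freed a); heap: [0-49 FREE]
Op 3: b = malloc(6) -> b = 0; heap: [0-5 ALLOC][6-49 FREE]
Op 4: c = malloc(16) -> c = 6; heap: [0-5 ALLOC][6-21 ALLOC][22-49 FREE]
Op 5: d = malloc(16) -> d = 22; heap: [0-5 ALLOC][6-21 ALLOC][22-37 ALLOC][38-49 FREE]
Op 6: free(b) -> (freed b); heap: [0-5 FREE][6-21 ALLOC][22-37 ALLOC][38-49 FREE]
Op 7: c = realloc(c, 6) -> c = 6; heap: [0-5 FREE][6-11 ALLOC][12-21 FREE][22-37 ALLOC][38-49 FREE]
malloc(11): first-fit scan over [0-5 FREE][6-11 ALLOC][12-21 FREE][22-37 ALLOC][38-49 FREE] -> 38

Answer: 38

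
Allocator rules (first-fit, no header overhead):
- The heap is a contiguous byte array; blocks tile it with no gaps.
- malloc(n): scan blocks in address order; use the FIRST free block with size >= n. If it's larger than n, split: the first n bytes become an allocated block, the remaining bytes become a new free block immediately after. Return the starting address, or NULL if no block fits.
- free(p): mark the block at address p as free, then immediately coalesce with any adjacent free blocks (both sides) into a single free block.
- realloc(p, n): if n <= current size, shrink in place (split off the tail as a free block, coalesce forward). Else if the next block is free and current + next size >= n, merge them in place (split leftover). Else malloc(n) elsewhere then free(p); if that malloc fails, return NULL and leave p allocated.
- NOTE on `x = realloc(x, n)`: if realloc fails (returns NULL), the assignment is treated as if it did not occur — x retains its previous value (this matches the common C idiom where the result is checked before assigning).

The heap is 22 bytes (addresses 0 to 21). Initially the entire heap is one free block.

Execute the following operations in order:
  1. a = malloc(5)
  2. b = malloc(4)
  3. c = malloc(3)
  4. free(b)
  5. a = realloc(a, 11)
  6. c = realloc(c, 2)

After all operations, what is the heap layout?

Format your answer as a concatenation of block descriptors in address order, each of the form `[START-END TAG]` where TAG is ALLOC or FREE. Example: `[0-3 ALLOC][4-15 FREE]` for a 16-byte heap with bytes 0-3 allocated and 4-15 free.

Answer: [0-4 ALLOC][5-8 FREE][9-10 ALLOC][11-21 FREE]

Derivation:
Op 1: a = malloc(5) -> a = 0; heap: [0-4 ALLOC][5-21 FREE]
Op 2: b = malloc(4) -> b = 5; heap: [0-4 ALLOC][5-8 ALLOC][9-21 FREE]
Op 3: c = malloc(3) -> c = 9; heap: [0-4 ALLOC][5-8 ALLOC][9-11 ALLOC][12-21 FREE]
Op 4: free(b) -> (freed b); heap: [0-4 ALLOC][5-8 FREE][9-11 ALLOC][12-21 FREE]
Op 5: a = realloc(a, 11) -> NULL (a unchanged); heap: [0-4 ALLOC][5-8 FREE][9-11 ALLOC][12-21 FREE]
Op 6: c = realloc(c, 2) -> c = 9; heap: [0-4 ALLOC][5-8 FREE][9-10 ALLOC][11-21 FREE]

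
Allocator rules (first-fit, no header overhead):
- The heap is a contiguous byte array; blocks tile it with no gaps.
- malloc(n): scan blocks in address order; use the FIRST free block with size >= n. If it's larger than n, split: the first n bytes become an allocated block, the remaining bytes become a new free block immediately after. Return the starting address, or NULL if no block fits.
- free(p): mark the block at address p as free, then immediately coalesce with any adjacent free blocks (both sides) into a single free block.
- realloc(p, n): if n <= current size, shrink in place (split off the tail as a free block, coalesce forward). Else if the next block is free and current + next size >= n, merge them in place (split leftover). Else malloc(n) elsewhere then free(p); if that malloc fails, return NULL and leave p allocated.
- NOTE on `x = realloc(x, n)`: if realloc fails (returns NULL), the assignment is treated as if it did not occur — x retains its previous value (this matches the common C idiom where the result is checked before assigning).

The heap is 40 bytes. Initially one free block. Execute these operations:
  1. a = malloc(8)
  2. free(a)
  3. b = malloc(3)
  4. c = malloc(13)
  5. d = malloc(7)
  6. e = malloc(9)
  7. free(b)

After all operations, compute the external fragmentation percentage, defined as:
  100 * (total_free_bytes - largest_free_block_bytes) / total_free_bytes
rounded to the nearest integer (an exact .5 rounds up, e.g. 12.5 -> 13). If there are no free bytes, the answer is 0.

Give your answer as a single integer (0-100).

Op 1: a = malloc(8) -> a = 0; heap: [0-7 ALLOC][8-39 FREE]
Op 2: free(a) -> (freed a); heap: [0-39 FREE]
Op 3: b = malloc(3) -> b = 0; heap: [0-2 ALLOC][3-39 FREE]
Op 4: c = malloc(13) -> c = 3; heap: [0-2 ALLOC][3-15 ALLOC][16-39 FREE]
Op 5: d = malloc(7) -> d = 16; heap: [0-2 ALLOC][3-15 ALLOC][16-22 ALLOC][23-39 FREE]
Op 6: e = malloc(9) -> e = 23; heap: [0-2 ALLOC][3-15 ALLOC][16-22 ALLOC][23-31 ALLOC][32-39 FREE]
Op 7: free(b) -> (freed b); heap: [0-2 FREE][3-15 ALLOC][16-22 ALLOC][23-31 ALLOC][32-39 FREE]
Free blocks: [3 8] total_free=11 largest=8 -> 100*(11-8)/11 = 300/11 ≈ 27.273 -> rounds to 27

Answer: 27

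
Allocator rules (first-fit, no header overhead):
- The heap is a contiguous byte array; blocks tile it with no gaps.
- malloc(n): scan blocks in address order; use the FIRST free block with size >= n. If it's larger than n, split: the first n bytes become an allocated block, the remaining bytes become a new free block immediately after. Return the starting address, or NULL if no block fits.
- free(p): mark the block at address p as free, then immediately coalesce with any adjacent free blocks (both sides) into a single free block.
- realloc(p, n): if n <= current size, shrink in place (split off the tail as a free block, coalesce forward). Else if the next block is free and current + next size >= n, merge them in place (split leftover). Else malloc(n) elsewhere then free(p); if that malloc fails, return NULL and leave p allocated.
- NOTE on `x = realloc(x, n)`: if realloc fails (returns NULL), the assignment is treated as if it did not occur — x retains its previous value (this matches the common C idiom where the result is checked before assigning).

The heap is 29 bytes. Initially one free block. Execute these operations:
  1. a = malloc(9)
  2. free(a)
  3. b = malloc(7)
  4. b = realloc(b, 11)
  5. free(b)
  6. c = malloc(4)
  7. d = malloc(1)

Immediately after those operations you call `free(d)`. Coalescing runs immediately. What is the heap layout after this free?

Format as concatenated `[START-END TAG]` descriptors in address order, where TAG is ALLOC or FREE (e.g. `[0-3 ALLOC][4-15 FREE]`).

Answer: [0-3 ALLOC][4-28 FREE]

Derivation:
Op 1: a = malloc(9) -> a = 0; heap: [0-8 ALLOC][9-28 FREE]
Op 2: free(a) -> (freed a); heap: [0-28 FREE]
Op 3: b = malloc(7) -> b = 0; heap: [0-6 ALLOC][7-28 FREE]
Op 4: b = realloc(b, 11) -> b = 0; heap: [0-10 ALLOC][11-28 FREE]
Op 5: free(b) -> (freed b); heap: [0-28 FREE]
Op 6: c = malloc(4) -> c = 0; heap: [0-3 ALLOC][4-28 FREE]
Op 7: d = malloc(1) -> d = 4; heap: [0-3 ALLOC][4-4 ALLOC][5-28 FREE]
free(d): d = 4 -> block [4-4 ALLOC]; mark free, coalesce with adjacent free neighbors -> [0-3 ALLOC][4-28 FREE]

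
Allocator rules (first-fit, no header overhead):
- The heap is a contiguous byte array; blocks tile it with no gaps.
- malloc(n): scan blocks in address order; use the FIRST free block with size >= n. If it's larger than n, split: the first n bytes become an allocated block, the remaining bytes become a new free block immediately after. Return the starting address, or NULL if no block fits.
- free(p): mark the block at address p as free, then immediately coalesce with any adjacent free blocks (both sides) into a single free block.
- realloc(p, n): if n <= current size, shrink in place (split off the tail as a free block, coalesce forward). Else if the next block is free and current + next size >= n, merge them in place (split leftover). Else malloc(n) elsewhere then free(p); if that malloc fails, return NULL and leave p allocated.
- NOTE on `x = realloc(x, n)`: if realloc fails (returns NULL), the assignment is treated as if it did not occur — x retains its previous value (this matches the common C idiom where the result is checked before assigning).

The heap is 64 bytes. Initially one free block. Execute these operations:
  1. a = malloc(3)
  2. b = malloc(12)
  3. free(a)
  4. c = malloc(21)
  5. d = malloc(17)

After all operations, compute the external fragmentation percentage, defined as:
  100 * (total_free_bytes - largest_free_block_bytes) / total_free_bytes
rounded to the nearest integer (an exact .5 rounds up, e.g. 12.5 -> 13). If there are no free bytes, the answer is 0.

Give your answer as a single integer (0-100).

Op 1: a = malloc(3) -> a = 0; heap: [0-2 ALLOC][3-63 FREE]
Op 2: b = malloc(12) -> b = 3; heap: [0-2 ALLOC][3-14 ALLOC][15-63 FREE]
Op 3: free(a) -> (freed a); heap: [0-2 FREE][3-14 ALLOC][15-63 FREE]
Op 4: c = malloc(21) -> c = 15; heap: [0-2 FREE][3-14 ALLOC][15-35 ALLOC][36-63 FREE]
Op 5: d = malloc(17) -> d = 36; heap: [0-2 FREE][3-14 ALLOC][15-35 ALLOC][36-52 ALLOC][53-63 FREE]
Free blocks: [3 11] total_free=14 largest=11 -> 100*(14-11)/14 = 300/14 ≈ 21.429 -> rounds to 21

Answer: 21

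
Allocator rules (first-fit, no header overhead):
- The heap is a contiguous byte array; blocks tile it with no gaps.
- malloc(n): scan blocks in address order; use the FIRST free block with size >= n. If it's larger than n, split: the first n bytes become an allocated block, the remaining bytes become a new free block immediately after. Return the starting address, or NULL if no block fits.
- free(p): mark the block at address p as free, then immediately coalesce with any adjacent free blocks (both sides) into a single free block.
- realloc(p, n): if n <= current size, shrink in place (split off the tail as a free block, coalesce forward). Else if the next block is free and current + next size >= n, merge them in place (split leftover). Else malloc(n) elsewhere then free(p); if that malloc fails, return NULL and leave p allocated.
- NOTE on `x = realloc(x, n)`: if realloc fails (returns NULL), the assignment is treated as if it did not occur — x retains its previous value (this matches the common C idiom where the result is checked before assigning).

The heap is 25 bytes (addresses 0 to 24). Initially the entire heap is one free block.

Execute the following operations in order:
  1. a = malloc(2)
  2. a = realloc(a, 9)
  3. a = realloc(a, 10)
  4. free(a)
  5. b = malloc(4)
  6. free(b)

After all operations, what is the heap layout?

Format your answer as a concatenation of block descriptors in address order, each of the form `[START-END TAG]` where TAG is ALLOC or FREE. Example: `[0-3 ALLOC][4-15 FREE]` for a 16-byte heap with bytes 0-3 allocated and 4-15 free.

Op 1: a = malloc(2) -> a = 0; heap: [0-1 ALLOC][2-24 FREE]
Op 2: a = realloc(a, 9) -> a = 0; heap: [0-8 ALLOC][9-24 FREE]
Op 3: a = realloc(a, 10) -> a = 0; heap: [0-9 ALLOC][10-24 FREE]
Op 4: free(a) -> (freed a); heap: [0-24 FREE]
Op 5: b = malloc(4) -> b = 0; heap: [0-3 ALLOC][4-24 FREE]
Op 6: free(b) -> (freed b); heap: [0-24 FREE]

Answer: [0-24 FREE]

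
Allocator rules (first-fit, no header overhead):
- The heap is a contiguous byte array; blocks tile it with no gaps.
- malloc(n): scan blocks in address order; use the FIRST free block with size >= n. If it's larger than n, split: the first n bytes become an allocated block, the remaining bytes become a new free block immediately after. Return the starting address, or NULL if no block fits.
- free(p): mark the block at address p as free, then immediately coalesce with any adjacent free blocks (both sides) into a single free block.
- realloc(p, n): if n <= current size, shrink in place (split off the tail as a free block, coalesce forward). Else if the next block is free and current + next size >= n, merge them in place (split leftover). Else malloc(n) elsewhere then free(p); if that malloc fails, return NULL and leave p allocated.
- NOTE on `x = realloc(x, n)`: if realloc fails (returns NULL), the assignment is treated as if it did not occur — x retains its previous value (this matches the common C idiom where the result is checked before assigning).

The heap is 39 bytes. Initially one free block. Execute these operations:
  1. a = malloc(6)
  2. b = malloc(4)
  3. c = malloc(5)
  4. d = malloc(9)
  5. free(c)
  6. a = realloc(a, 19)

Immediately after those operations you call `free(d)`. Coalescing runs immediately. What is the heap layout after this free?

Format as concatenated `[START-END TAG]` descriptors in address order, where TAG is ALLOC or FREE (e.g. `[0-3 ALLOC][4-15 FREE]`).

Answer: [0-5 ALLOC][6-9 ALLOC][10-38 FREE]

Derivation:
Op 1: a = malloc(6) -> a = 0; heap: [0-5 ALLOC][6-38 FREE]
Op 2: b = malloc(4) -> b = 6; heap: [0-5 ALLOC][6-9 ALLOC][10-38 FREE]
Op 3: c = malloc(5) -> c = 10; heap: [0-5 ALLOC][6-9 ALLOC][10-14 ALLOC][15-38 FREE]
Op 4: d = malloc(9) -> d = 15; heap: [0-5 ALLOC][6-9 ALLOC][10-14 ALLOC][15-23 ALLOC][24-38 FREE]
Op 5: free(c) -> (freed c); heap: [0-5 ALLOC][6-9 ALLOC][10-14 FREE][15-23 ALLOC][24-38 FREE]
Op 6: a = realloc(a, 19) -> NULL (a unchanged); heap: [0-5 ALLOC][6-9 ALLOC][10-14 FREE][15-23 ALLOC][24-38 FREE]
free(d): d = 15 -> block [15-23 ALLOC]; mark free, coalesce with adjacent free neighbors -> [0-5 ALLOC][6-9 ALLOC][10-38 FREE]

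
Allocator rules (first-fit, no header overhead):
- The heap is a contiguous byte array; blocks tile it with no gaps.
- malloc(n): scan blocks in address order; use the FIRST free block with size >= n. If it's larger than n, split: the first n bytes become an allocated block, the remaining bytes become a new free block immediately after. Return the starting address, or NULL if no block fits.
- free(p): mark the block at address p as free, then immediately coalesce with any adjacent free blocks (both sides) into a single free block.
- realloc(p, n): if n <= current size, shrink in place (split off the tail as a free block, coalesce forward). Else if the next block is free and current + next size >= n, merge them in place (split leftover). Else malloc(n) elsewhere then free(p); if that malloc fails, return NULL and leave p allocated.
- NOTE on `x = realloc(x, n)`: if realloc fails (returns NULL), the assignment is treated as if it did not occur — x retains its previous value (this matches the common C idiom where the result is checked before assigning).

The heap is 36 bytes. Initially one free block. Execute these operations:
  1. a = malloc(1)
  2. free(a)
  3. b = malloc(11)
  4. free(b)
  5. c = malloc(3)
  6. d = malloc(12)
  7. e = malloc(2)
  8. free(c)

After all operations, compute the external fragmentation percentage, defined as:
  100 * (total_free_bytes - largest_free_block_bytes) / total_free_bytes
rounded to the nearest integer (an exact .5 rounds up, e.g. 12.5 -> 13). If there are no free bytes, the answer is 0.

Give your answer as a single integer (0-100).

Answer: 14

Derivation:
Op 1: a = malloc(1) -> a = 0; heap: [0-0 ALLOC][1-35 FREE]
Op 2: free(a) -> (freed a); heap: [0-35 FREE]
Op 3: b = malloc(11) -> b = 0; heap: [0-10 ALLOC][11-35 FREE]
Op 4: free(b) -> (freed b); heap: [0-35 FREE]
Op 5: c = malloc(3) -> c = 0; heap: [0-2 ALLOC][3-35 FREE]
Op 6: d = malloc(12) -> d = 3; heap: [0-2 ALLOC][3-14 ALLOC][15-35 FREE]
Op 7: e = malloc(2) -> e = 15; heap: [0-2 ALLOC][3-14 ALLOC][15-16 ALLOC][17-35 FREE]
Op 8: free(c) -> (freed c); heap: [0-2 FREE][3-14 ALLOC][15-16 ALLOC][17-35 FREE]
Free blocks: [3 19] total_free=22 largest=19 -> 100*(22-19)/22 = 300/22 ≈ 13.636 -> rounds to 14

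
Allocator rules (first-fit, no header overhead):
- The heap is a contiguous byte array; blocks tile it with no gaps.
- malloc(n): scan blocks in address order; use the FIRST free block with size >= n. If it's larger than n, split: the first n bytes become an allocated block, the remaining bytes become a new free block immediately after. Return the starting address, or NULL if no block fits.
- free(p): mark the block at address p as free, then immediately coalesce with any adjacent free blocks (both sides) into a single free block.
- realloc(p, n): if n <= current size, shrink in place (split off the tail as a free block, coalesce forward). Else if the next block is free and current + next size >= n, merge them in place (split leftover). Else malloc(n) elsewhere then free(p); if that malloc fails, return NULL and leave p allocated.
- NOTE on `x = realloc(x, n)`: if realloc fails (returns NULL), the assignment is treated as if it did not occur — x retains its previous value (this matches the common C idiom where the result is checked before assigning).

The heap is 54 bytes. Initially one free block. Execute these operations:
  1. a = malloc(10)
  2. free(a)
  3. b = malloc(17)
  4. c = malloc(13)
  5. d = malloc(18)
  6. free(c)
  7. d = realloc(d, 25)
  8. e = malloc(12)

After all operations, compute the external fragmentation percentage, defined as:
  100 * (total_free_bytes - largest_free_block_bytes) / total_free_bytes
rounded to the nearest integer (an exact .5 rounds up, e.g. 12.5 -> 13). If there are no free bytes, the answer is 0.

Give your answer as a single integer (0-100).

Op 1: a = malloc(10) -> a = 0; heap: [0-9 ALLOC][10-53 FREE]
Op 2: free(a) -> (freed a); heap: [0-53 FREE]
Op 3: b = malloc(17) -> b = 0; heap: [0-16 ALLOC][17-53 FREE]
Op 4: c = malloc(13) -> c = 17; heap: [0-16 ALLOC][17-29 ALLOC][30-53 FREE]
Op 5: d = malloc(18) -> d = 30; heap: [0-16 ALLOC][17-29 ALLOC][30-47 ALLOC][48-53 FREE]
Op 6: free(c) -> (freed c); heap: [0-16 ALLOC][17-29 FREE][30-47 ALLOC][48-53 FREE]
Op 7: d = realloc(d, 25) -> NULL (d unchanged); heap: [0-16 ALLOC][17-29 FREE][30-47 ALLOC][48-53 FREE]
Op 8: e = malloc(12) -> e = 17; heap: [0-16 ALLOC][17-28 ALLOC][29-29 FREE][30-47 ALLOC][48-53 FREE]
Free blocks: [1 6] total_free=7 largest=6 -> 100*(7-6)/7 = 100/7 ≈ 14.286 -> rounds to 14

Answer: 14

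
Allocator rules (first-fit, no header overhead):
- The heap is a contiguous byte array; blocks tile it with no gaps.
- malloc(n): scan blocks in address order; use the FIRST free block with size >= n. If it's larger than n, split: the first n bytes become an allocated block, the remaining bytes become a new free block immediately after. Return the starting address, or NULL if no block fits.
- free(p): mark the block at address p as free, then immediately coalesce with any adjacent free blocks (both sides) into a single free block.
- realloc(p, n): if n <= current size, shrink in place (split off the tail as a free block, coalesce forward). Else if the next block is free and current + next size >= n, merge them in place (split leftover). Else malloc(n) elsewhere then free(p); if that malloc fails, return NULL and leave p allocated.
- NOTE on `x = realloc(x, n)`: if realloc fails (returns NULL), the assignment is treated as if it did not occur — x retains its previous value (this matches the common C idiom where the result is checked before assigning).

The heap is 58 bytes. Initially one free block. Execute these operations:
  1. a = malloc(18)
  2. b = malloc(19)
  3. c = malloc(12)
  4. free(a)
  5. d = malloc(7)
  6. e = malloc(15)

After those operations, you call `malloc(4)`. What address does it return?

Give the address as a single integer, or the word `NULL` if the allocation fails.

Answer: 7

Derivation:
Op 1: a = malloc(18) -> a = 0; heap: [0-17 ALLOC][18-57 FREE]
Op 2: b = malloc(19) -> b = 18; heap: [0-17 ALLOC][18-36 ALLOC][37-57 FREE]
Op 3: c = malloc(12) -> c = 37; heap: [0-17 ALLOC][18-36 ALLOC][37-48 ALLOC][49-57 FREE]
Op 4: free(a) -> (freed a); heap: [0-17 FREE][18-36 ALLOC][37-48 ALLOC][49-57 FREE]
Op 5: d = malloc(7) -> d = 0; heap: [0-6 ALLOC][7-17 FREE][18-36 ALLOC][37-48 ALLOC][49-57 FREE]
Op 6: e = malloc(15) -> e = NULL; heap: [0-6 ALLOC][7-17 FREE][18-36 ALLOC][37-48 ALLOC][49-57 FREE]
malloc(4): first-fit scan over [0-6 ALLOC][7-17 FREE][18-36 ALLOC][37-48 ALLOC][49-57 FREE] -> 7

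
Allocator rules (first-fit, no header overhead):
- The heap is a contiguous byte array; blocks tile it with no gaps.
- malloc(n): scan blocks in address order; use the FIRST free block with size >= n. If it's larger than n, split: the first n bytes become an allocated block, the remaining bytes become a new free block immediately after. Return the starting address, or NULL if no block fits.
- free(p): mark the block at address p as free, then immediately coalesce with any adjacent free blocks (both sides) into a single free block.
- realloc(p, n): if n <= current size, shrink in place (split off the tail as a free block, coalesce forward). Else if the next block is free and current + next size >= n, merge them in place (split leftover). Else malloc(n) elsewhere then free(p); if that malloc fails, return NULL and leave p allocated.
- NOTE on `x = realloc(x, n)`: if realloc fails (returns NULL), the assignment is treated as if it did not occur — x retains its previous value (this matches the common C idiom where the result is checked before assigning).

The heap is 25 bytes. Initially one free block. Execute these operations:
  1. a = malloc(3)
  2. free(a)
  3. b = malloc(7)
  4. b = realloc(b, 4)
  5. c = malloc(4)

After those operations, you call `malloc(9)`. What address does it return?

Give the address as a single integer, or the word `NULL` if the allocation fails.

Op 1: a = malloc(3) -> a = 0; heap: [0-2 ALLOC][3-24 FREE]
Op 2: free(a) -> (freed a); heap: [0-24 FREE]
Op 3: b = malloc(7) -> b = 0; heap: [0-6 ALLOC][7-24 FREE]
Op 4: b = realloc(b, 4) -> b = 0; heap: [0-3 ALLOC][4-24 FREE]
Op 5: c = malloc(4) -> c = 4; heap: [0-3 ALLOC][4-7 ALLOC][8-24 FREE]
malloc(9): first-fit scan over [0-3 ALLOC][4-7 ALLOC][8-24 FREE] -> 8

Answer: 8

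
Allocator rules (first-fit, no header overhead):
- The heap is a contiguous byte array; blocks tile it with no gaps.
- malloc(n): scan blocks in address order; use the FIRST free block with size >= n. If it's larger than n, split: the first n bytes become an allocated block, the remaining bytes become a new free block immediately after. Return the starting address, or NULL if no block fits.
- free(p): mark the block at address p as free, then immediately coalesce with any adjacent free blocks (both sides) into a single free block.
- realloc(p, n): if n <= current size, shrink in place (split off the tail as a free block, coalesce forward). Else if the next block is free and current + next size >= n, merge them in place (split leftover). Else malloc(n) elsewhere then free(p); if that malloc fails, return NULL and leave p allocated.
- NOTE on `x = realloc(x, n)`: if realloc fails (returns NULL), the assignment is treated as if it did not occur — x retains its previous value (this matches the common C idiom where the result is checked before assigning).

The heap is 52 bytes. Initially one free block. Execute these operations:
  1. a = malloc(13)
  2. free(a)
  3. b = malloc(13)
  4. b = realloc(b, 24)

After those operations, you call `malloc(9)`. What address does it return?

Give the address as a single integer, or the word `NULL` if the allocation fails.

Op 1: a = malloc(13) -> a = 0; heap: [0-12 ALLOC][13-51 FREE]
Op 2: free(a) -> (freed a); heap: [0-51 FREE]
Op 3: b = malloc(13) -> b = 0; heap: [0-12 ALLOC][13-51 FREE]
Op 4: b = realloc(b, 24) -> b = 0; heap: [0-23 ALLOC][24-51 FREE]
malloc(9): first-fit scan over [0-23 ALLOC][24-51 FREE] -> 24

Answer: 24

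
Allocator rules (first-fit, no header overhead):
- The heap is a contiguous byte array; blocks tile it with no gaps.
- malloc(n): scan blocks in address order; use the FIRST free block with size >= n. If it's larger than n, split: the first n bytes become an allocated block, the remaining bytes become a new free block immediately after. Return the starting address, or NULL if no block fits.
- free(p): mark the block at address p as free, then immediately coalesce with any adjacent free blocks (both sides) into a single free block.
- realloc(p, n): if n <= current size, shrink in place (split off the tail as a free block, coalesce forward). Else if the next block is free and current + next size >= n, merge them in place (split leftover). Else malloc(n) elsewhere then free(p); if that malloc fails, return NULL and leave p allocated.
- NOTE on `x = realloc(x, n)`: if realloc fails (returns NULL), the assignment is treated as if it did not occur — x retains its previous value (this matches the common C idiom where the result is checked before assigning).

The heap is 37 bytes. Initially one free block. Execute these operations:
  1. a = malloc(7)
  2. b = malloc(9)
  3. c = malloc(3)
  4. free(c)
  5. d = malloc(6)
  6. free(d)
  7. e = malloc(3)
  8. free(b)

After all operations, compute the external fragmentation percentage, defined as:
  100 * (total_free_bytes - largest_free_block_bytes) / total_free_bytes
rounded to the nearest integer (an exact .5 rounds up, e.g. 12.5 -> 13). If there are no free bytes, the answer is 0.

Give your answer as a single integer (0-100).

Op 1: a = malloc(7) -> a = 0; heap: [0-6 ALLOC][7-36 FREE]
Op 2: b = malloc(9) -> b = 7; heap: [0-6 ALLOC][7-15 ALLOC][16-36 FREE]
Op 3: c = malloc(3) -> c = 16; heap: [0-6 ALLOC][7-15 ALLOC][16-18 ALLOC][19-36 FREE]
Op 4: free(c) -> (freed c); heap: [0-6 ALLOC][7-15 ALLOC][16-36 FREE]
Op 5: d = malloc(6) -> d = 16; heap: [0-6 ALLOC][7-15 ALLOC][16-21 ALLOC][22-36 FREE]
Op 6: free(d) -> (freed d); heap: [0-6 ALLOC][7-15 ALLOC][16-36 FREE]
Op 7: e = malloc(3) -> e = 16; heap: [0-6 ALLOC][7-15 ALLOC][16-18 ALLOC][19-36 FREE]
Op 8: free(b) -> (freed b); heap: [0-6 ALLOC][7-15 FREE][16-18 ALLOC][19-36 FREE]
Free blocks: [9 18] total_free=27 largest=18 -> 100*(27-18)/27 = 900/27 ≈ 33.333 -> rounds to 33

Answer: 33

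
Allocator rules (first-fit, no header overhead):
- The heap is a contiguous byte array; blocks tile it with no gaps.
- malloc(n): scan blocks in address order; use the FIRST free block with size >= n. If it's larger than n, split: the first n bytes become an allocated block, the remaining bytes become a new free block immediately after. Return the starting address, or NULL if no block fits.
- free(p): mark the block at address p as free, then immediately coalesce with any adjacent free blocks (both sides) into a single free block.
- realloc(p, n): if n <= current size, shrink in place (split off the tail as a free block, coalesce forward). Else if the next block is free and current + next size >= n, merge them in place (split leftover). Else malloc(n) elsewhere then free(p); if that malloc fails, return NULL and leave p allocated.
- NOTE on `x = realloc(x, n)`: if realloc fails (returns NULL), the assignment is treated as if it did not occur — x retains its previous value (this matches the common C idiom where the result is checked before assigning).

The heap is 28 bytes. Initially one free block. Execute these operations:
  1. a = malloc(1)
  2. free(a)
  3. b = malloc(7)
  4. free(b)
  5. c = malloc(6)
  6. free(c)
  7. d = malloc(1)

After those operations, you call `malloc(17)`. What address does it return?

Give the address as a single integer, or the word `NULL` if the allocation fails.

Answer: 1

Derivation:
Op 1: a = malloc(1) -> a = 0; heap: [0-0 ALLOC][1-27 FREE]
Op 2: free(a) -> (freed a); heap: [0-27 FREE]
Op 3: b = malloc(7) -> b = 0; heap: [0-6 ALLOC][7-27 FREE]
Op 4: free(b) -> (freed b); heap: [0-27 FREE]
Op 5: c = malloc(6) -> c = 0; heap: [0-5 ALLOC][6-27 FREE]
Op 6: free(c) -> (freed c); heap: [0-27 FREE]
Op 7: d = malloc(1) -> d = 0; heap: [0-0 ALLOC][1-27 FREE]
malloc(17): first-fit scan over [0-0 ALLOC][1-27 FREE] -> 1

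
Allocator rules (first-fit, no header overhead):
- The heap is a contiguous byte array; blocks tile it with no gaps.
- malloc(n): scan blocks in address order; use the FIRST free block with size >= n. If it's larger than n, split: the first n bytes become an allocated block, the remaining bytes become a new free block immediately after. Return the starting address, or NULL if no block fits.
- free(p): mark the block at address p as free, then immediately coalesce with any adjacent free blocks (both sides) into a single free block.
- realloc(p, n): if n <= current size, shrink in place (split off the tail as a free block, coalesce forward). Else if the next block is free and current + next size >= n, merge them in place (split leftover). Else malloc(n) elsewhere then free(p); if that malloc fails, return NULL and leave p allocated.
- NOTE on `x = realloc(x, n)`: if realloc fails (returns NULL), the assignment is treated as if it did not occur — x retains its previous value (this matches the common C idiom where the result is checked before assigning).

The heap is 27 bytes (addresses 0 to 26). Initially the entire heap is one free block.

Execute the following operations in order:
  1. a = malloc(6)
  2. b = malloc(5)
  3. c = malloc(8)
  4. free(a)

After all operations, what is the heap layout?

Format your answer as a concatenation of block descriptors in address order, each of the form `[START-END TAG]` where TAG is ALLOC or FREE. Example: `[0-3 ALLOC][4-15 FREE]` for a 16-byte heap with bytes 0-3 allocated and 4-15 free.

Op 1: a = malloc(6) -> a = 0; heap: [0-5 ALLOC][6-26 FREE]
Op 2: b = malloc(5) -> b = 6; heap: [0-5 ALLOC][6-10 ALLOC][11-26 FREE]
Op 3: c = malloc(8) -> c = 11; heap: [0-5 ALLOC][6-10 ALLOC][11-18 ALLOC][19-26 FREE]
Op 4: free(a) -> (freed a); heap: [0-5 FREE][6-10 ALLOC][11-18 ALLOC][19-26 FREE]

Answer: [0-5 FREE][6-10 ALLOC][11-18 ALLOC][19-26 FREE]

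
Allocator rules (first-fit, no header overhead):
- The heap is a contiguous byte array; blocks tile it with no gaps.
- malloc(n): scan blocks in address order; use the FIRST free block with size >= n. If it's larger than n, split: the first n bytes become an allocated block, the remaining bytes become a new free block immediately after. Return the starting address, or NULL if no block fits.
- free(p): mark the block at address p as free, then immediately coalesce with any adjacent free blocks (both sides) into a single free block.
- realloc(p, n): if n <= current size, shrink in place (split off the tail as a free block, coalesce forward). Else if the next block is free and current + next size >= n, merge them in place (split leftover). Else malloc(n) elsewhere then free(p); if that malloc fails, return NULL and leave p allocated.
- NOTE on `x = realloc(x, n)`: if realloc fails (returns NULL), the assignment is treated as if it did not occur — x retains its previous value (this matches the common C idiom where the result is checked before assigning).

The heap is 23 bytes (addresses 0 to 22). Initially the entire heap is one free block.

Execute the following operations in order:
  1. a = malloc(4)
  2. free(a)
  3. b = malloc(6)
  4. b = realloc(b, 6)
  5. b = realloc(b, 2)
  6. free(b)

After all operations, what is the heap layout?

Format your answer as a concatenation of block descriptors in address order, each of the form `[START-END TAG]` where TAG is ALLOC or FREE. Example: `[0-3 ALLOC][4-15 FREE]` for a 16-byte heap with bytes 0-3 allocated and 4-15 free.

Op 1: a = malloc(4) -> a = 0; heap: [0-3 ALLOC][4-22 FREE]
Op 2: free(a) -> (freed a); heap: [0-22 FREE]
Op 3: b = malloc(6) -> b = 0; heap: [0-5 ALLOC][6-22 FREE]
Op 4: b = realloc(b, 6) -> b = 0; heap: [0-5 ALLOC][6-22 FREE]
Op 5: b = realloc(b, 2) -> b = 0; heap: [0-1 ALLOC][2-22 FREE]
Op 6: free(b) -> (freed b); heap: [0-22 FREE]

Answer: [0-22 FREE]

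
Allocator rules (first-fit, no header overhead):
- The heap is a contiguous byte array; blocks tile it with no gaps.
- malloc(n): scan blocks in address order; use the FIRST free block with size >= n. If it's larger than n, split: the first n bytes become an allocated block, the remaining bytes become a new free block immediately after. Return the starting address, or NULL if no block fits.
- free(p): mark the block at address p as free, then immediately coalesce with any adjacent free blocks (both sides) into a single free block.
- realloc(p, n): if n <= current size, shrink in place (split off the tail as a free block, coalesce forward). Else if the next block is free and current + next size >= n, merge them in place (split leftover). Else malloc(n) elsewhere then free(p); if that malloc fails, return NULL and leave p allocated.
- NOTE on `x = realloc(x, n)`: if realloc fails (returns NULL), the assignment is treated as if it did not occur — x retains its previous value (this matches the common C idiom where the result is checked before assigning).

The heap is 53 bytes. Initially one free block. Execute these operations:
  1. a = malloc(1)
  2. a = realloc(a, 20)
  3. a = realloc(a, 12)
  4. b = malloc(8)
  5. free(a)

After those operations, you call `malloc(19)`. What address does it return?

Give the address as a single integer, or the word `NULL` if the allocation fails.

Op 1: a = malloc(1) -> a = 0; heap: [0-0 ALLOC][1-52 FREE]
Op 2: a = realloc(a, 20) -> a = 0; heap: [0-19 ALLOC][20-52 FREE]
Op 3: a = realloc(a, 12) -> a = 0; heap: [0-11 ALLOC][12-52 FREE]
Op 4: b = malloc(8) -> b = 12; heap: [0-11 ALLOC][12-19 ALLOC][20-52 FREE]
Op 5: free(a) -> (freed a); heap: [0-11 FREE][12-19 ALLOC][20-52 FREE]
malloc(19): first-fit scan over [0-11 FREE][12-19 ALLOC][20-52 FREE] -> 20

Answer: 20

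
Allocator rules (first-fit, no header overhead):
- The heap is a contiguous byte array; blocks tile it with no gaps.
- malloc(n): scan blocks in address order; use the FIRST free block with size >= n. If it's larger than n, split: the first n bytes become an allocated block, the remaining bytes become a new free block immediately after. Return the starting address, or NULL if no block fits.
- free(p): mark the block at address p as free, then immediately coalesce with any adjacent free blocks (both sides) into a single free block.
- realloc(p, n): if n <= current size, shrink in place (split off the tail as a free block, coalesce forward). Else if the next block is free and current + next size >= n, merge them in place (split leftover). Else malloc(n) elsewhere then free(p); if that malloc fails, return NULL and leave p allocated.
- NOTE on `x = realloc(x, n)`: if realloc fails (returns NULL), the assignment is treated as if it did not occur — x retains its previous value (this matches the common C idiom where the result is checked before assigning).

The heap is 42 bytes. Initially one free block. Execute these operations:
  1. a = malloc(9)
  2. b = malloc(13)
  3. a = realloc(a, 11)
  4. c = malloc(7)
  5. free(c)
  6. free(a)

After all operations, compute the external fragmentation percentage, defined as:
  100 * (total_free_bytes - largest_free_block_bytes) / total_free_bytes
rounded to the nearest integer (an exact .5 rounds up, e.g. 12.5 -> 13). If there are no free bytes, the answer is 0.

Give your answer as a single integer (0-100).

Op 1: a = malloc(9) -> a = 0; heap: [0-8 ALLOC][9-41 FREE]
Op 2: b = malloc(13) -> b = 9; heap: [0-8 ALLOC][9-21 ALLOC][22-41 FREE]
Op 3: a = realloc(a, 11) -> a = 22; heap: [0-8 FREE][9-21 ALLOC][22-32 ALLOC][33-41 FREE]
Op 4: c = malloc(7) -> c = 0; heap: [0-6 ALLOC][7-8 FREE][9-21 ALLOC][22-32 ALLOC][33-41 FREE]
Op 5: free(c) -> (freed c); heap: [0-8 FREE][9-21 ALLOC][22-32 ALLOC][33-41 FREE]
Op 6: free(a) -> (freed a); heap: [0-8 FREE][9-21 ALLOC][22-41 FREE]
Free blocks: [9 20] total_free=29 largest=20 -> 100*(29-20)/29 = 900/29 ≈ 31.034 -> rounds to 31

Answer: 31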